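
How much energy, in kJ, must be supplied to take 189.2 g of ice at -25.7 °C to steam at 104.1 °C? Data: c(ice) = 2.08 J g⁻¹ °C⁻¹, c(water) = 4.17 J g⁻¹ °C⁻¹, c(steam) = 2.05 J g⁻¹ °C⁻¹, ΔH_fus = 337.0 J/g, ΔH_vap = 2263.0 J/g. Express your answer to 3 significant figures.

q = 583 kJ

q1 (heat ice -25.7→0.0 °C): 189.2 × 2.08 × 25.7 = 10114 J
q2 (melt at 0 °C): 189.2 × 337.0 = 63760 J
q3 (heat water 0.0→100.0 °C): 189.2 × 4.17 × 100.0 = 78896 J
q4 (vaporize at 100 °C): 189.2 × 2263.0 = 428160 J
q5 (heat steam 100.0→104.1 °C): 189.2 × 2.05 × 4.1 = 1590 J
Total: 10114 + 63760 + 78896 + 428160 + 1590 = 582520 J = 583 kJ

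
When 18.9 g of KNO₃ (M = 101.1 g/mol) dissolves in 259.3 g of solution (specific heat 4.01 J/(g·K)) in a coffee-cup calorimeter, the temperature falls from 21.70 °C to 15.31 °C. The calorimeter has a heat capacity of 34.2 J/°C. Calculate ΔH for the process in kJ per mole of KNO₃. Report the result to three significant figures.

ΔH = 36.7 kJ/mol

|ΔT| = |15.31 − 21.70| = 6.39 °C
|q_surr| = (259.3 × 4.01 + 34.2) × 6.39 = 1073.993 × 6.39 = 6863 J
n(KNO₃) = 18.9 / 101.1 = 0.1869 mol
Temperature fell, so q_rxn = +|q_surr| = 6.863 kJ
ΔH = q_rxn / n = 36.72 kJ/mol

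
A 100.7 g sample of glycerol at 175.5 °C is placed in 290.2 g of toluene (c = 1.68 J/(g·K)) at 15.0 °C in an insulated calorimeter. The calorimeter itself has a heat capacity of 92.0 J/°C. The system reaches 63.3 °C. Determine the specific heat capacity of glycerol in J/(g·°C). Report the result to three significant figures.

q_gained = (290.2 × 1.68 + 92.0) × (63.3 − 15.0) = 27990 J
q_lost = 100.7 × c × (175.5 − 63.3) = 11298.54 c
Set equal: c = 27990 / 11298.54 = 2.48 J/(g·°C)

c = 2.48 J/(g·°C)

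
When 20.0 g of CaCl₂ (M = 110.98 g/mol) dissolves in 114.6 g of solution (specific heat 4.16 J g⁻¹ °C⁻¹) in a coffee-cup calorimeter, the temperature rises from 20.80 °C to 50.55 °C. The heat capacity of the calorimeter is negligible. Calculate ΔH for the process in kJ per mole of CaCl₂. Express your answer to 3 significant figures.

|ΔT| = |50.55 − 20.80| = 29.75 °C
|q_surr| = (114.6 × 4.16) × 29.75 = 476.736 × 29.75 = 14180 J
n(CaCl₂) = 20.0 / 110.98 = 0.1802 mol
Temperature rose, so q_rxn = −|q_surr| = -14.18 kJ
ΔH = q_rxn / n = -78.69 kJ/mol

ΔH = -78.7 kJ/mol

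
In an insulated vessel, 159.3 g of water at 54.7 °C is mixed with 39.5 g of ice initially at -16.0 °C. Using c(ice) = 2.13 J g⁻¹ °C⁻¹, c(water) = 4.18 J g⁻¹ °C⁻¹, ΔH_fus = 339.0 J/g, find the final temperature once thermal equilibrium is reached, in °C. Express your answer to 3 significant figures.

T_f = 26.1 °C

Heat to bring ice to 0 °C and melt it: q₁ = 39.5×2.13×16.0 + 39.5×339.0 = 14737 J
Heat the water can supply cooling to 0 °C: 159.3×4.18×54.7 = 36423.3 J > q₁, so all ice melts.
Energy balance: 159.3×4.18×(54.7 − T) = 14737 + 39.5×4.18×(T − 0)
665.874(54.7 − T) = 14737 + 165.11 T
36423.3 − 14737 = 830.984 T
T = 21686.3 / 830.984 = 26.10 °C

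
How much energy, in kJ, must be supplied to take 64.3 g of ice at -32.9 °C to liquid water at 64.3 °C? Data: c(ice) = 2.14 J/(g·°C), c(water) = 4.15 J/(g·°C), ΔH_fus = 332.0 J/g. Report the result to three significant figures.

q = 43.0 kJ

q1 (heat ice -32.9→0.0 °C): 64.3 × 2.14 × 32.9 = 4527 J
q2 (melt at 0 °C): 64.3 × 332.0 = 21348 J
q3 (heat water 0.0→64.3 °C): 64.3 × 4.15 × 64.3 = 17158 J
Total: 4527 + 21348 + 17158 = 43033 J = 43.0 kJ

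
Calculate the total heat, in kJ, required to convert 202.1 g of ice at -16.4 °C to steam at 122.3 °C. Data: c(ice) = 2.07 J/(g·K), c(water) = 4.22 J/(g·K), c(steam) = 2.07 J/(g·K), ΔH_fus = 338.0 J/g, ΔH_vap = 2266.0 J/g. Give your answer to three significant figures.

q1 (heat ice -16.4→0.0 °C): 202.1 × 2.07 × 16.4 = 6861 J
q2 (melt at 0 °C): 202.1 × 338.0 = 68310 J
q3 (heat water 0.0→100.0 °C): 202.1 × 4.22 × 100.0 = 85286 J
q4 (vaporize at 100 °C): 202.1 × 2266.0 = 457959 J
q5 (heat steam 100.0→122.3 °C): 202.1 × 2.07 × 22.3 = 9329 J
Total: 6861 + 68310 + 85286 + 457959 + 9329 = 627745 J = 628 kJ

q = 628 kJ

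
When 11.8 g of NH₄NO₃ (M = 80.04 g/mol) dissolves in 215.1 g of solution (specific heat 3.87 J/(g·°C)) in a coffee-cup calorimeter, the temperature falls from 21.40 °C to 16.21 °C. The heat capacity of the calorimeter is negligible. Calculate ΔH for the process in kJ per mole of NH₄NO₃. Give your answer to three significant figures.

|ΔT| = |16.21 − 21.40| = 5.19 °C
|q_surr| = (215.1 × 3.87) × 5.19 = 832.437 × 5.19 = 4320 J
n(NH₄NO₃) = 11.8 / 80.04 = 0.1474 mol
Temperature fell, so q_rxn = +|q_surr| = 4.320 kJ
ΔH = q_rxn / n = 29.31 kJ/mol

ΔH = 29.3 kJ/mol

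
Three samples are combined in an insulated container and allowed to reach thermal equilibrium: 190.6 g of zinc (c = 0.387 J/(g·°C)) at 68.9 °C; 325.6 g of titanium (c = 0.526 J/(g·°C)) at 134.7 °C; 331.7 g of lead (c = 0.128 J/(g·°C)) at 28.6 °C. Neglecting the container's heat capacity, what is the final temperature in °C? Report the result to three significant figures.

T_f = 102 °C

Σ mᵢcᵢ(T − Tᵢ) = 0  ⇒  T = Σ mᵢcᵢTᵢ / Σ mᵢcᵢ
Σ mᵢcᵢ = 190.6×0.387 + 325.6×0.526 + 331.7×0.128 = 287.4854
Σ mᵢcᵢTᵢ = 73.7622×68.9 + 171.2656×134.7 + 42.4576×28.6 = 29366
T = 29366 / 287.4854 = 102.1 °C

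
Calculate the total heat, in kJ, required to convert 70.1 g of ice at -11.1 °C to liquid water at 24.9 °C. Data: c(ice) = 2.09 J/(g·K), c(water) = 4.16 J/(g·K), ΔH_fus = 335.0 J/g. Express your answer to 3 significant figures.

q1 (heat ice -11.1→0.0 °C): 70.1 × 2.09 × 11.1 = 1626 J
q2 (melt at 0 °C): 70.1 × 335.0 = 23484 J
q3 (heat water 0.0→24.9 °C): 70.1 × 4.16 × 24.9 = 7261 J
Total: 1626 + 23484 + 7261 = 32371 J = 32.4 kJ

q = 32.4 kJ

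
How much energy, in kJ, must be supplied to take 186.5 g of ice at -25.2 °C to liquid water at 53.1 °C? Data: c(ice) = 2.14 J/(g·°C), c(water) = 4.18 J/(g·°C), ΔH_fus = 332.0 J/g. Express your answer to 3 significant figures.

q = 113 kJ

q1 (heat ice -25.2→0.0 °C): 186.5 × 2.14 × 25.2 = 10058 J
q2 (melt at 0 °C): 186.5 × 332.0 = 61918 J
q3 (heat water 0.0→53.1 °C): 186.5 × 4.18 × 53.1 = 41395 J
Total: 10058 + 61918 + 41395 = 113371 J = 113 kJ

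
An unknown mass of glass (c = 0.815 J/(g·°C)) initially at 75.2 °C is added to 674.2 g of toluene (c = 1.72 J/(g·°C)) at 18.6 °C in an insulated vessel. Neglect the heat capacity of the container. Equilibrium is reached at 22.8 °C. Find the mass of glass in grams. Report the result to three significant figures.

q_gained = (674.2 × 1.72) × (22.8 − 18.6) = 4870 J
q_lost = m × 0.815 × (75.2 − 22.8) = 42.706 m
m = 4870 / 42.706 = 114 g

m = 114 g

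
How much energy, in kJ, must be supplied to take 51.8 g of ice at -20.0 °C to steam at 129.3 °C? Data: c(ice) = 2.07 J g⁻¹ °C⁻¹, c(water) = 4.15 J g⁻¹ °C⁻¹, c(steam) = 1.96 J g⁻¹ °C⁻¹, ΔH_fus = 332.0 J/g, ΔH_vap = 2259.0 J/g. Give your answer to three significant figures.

q = 161 kJ

q1 (heat ice -20.0→0.0 °C): 51.8 × 2.07 × 20.0 = 2145 J
q2 (melt at 0 °C): 51.8 × 332.0 = 17198 J
q3 (heat water 0.0→100.0 °C): 51.8 × 4.15 × 100.0 = 21497 J
q4 (vaporize at 100 °C): 51.8 × 2259.0 = 117016 J
q5 (heat steam 100.0→129.3 °C): 51.8 × 1.96 × 29.3 = 2975 J
Total: 2145 + 17198 + 21497 + 117016 + 2975 = 160831 J = 161 kJ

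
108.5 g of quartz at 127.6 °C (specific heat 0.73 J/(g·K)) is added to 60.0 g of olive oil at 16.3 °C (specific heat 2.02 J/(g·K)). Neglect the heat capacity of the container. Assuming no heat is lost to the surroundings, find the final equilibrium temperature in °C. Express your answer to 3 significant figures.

Heat lost by quartz = heat gained by olive oil.
(108.5)(0.73)(127.6 − T) = (60.0)(2.02)(T − 16.3)
79.205 (127.6 − T) = 121.2 (T − 16.3)
10107 − 79.205 T = 121.2 T − 1975.6
12082.6 = 200.405 T
T = 60.29 °C

T_f = 60.3 °C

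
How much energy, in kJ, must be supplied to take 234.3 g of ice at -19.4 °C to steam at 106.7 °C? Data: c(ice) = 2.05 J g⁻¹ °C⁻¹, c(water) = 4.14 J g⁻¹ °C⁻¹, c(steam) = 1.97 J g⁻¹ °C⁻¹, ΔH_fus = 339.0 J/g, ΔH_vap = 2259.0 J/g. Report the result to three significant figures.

q = 718 kJ

q1 (heat ice -19.4→0.0 °C): 234.3 × 2.05 × 19.4 = 9318 J
q2 (melt at 0 °C): 234.3 × 339.0 = 79428 J
q3 (heat water 0.0→100.0 °C): 234.3 × 4.14 × 100.0 = 97000 J
q4 (vaporize at 100 °C): 234.3 × 2259.0 = 529284 J
q5 (heat steam 100.0→106.7 °C): 234.3 × 1.97 × 6.7 = 3093 J
Total: 9318 + 79428 + 97000 + 529284 + 3093 = 718123 J = 718 kJ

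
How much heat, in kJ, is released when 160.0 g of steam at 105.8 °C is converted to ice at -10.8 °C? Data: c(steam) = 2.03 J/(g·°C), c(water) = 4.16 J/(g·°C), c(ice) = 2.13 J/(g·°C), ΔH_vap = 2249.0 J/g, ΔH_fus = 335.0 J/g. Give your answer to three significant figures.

q1 (cool steam 105.8→100 °C): 160.0 × 2.03 × 5.8 = 1884 J
q2 (condense at 100 °C): 160.0 × 2249.0 = 359840 J
q3 (cool water 100→0 °C): 160.0 × 4.16 × 100.0 = 66560 J
q4 (freeze at 0 °C): 160.0 × 335.0 = 53600 J
q5 (cool ice 0→-10.8 °C): 160.0 × 2.13 × 10.8 = 3681 J
Total: 1884 + 359840 + 66560 + 53600 + 3681 = 485565 J = 486 kJ

q = 486 kJ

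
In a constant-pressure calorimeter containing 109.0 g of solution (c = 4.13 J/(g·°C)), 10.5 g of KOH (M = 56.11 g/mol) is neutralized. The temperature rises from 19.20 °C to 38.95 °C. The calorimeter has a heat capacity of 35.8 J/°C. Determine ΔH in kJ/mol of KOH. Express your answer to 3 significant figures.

ΔH = -51.3 kJ/mol

|ΔT| = |38.95 − 19.20| = 19.75 °C
|q_surr| = (109.0 × 4.13 + 35.8) × 19.75 = 485.97 × 19.75 = 9598 J
n(KOH) = 10.5 / 56.11 = 0.1871 mol
Temperature rose, so q_rxn = −|q_surr| = -9.598 kJ
ΔH = q_rxn / n = -51.30 kJ/mol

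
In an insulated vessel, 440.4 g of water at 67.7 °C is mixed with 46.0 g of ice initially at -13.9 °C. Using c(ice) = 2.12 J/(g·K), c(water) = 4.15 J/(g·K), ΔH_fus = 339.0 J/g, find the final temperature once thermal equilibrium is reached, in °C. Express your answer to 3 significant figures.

Heat to bring ice to 0 °C and melt it: q₁ = 46.0×2.12×13.9 + 46.0×339.0 = 16950 J
Heat the water can supply cooling to 0 °C: 440.4×4.15×67.7 = 123733 J > q₁, so all ice melts.
Energy balance: 440.4×4.15×(67.7 − T) = 16950 + 46.0×4.15×(T − 0)
1827.66(67.7 − T) = 16950 + 190.9 T
123733 − 16950 = 2018.56 T
T = 106783 / 2018.56 = 52.90 °C

T_f = 52.9 °C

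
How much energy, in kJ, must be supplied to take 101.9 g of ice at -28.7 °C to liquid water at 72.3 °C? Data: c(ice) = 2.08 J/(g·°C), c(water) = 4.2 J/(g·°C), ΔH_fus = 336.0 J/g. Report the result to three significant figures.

q = 71.3 kJ

q1 (heat ice -28.7→0.0 °C): 101.9 × 2.08 × 28.7 = 6083 J
q2 (melt at 0 °C): 101.9 × 336.0 = 34238 J
q3 (heat water 0.0→72.3 °C): 101.9 × 4.2 × 72.3 = 30943 J
Total: 6083 + 34238 + 30943 = 71264 J = 71.3 kJ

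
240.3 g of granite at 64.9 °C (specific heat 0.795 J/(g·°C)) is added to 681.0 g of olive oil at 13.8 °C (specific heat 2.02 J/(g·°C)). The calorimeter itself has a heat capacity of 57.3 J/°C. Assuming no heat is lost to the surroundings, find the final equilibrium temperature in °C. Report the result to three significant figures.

T_f = 19.8 °C

Heat lost by granite = heat gained by olive oil + calorimeter.
(240.3)(0.795)(64.9 − T) = [(681.0)(2.02) + 57.3](T − 13.8)
191.0385 (64.9 − T) = 1432.92 (T − 13.8)
12398 − 191.0385 T = 1432.92 T − 19774
32172 = 1623.9585 T
T = 19.81 °C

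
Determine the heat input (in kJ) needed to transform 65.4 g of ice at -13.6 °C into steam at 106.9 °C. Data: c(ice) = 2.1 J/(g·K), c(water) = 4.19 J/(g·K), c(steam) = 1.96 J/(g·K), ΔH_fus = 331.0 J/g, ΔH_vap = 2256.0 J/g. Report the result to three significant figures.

q1 (heat ice -13.6→0.0 °C): 65.4 × 2.1 × 13.6 = 1868 J
q2 (melt at 0 °C): 65.4 × 331.0 = 21647 J
q3 (heat water 0.0→100.0 °C): 65.4 × 4.19 × 100.0 = 27403 J
q4 (vaporize at 100 °C): 65.4 × 2256.0 = 147542 J
q5 (heat steam 100.0→106.9 °C): 65.4 × 1.96 × 6.9 = 884 J
Total: 1868 + 21647 + 27403 + 147542 + 884 = 199344 J = 199 kJ

q = 199 kJ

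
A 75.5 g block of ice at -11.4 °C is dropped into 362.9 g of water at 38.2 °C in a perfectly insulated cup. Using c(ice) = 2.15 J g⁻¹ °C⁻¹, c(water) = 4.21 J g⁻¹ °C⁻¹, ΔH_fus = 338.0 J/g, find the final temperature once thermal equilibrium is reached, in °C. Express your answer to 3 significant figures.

Heat to bring ice to 0 °C and melt it: q₁ = 75.5×2.15×11.4 + 75.5×338.0 = 27370 J
Heat the water can supply cooling to 0 °C: 362.9×4.21×38.2 = 58362.3 J > q₁, so all ice melts.
Energy balance: 362.9×4.21×(38.2 − T) = 27370 + 75.5×4.21×(T − 0)
1527.809(38.2 − T) = 27370 + 317.855 T
58362.3 − 27370 = 1845.664 T
T = 30992.3 / 1845.664 = 16.79 °C

T_f = 16.8 °C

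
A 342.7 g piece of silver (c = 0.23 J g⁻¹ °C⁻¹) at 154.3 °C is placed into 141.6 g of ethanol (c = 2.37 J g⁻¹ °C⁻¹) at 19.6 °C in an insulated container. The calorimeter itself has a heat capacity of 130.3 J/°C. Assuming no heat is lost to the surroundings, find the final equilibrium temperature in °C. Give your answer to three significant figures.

T_f = 39.1 °C

Heat lost by silver = heat gained by ethanol + calorimeter.
(342.7)(0.23)(154.3 − T) = [(141.6)(2.37) + 130.3](T − 19.6)
78.821 (154.3 − T) = 465.892 (T − 19.6)
12162 − 78.821 T = 465.892 T − 9131.5
21293.5 = 544.713 T
T = 39.09 °C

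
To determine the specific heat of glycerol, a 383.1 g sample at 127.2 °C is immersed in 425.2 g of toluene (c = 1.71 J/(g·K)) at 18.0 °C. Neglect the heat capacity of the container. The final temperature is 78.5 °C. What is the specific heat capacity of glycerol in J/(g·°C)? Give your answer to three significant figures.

q_gained = (425.2 × 1.71) × (78.5 − 18.0) = 43990 J
q_lost = 383.1 × c × (127.2 − 78.5) = 18656.97 c
Set equal: c = 43990 / 18656.97 = 2.36 J/(g·°C)

c = 2.36 J/(g·°C)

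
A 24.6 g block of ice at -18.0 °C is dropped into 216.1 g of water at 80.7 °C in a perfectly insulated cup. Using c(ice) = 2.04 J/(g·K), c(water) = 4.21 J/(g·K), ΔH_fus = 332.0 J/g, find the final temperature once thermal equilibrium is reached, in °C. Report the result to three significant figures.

T_f = 63.5 °C

Heat to bring ice to 0 °C and melt it: q₁ = 24.6×2.04×18.0 + 24.6×332.0 = 9070.5 J
Heat the water can supply cooling to 0 °C: 216.1×4.21×80.7 = 73419.3 J > q₁, so all ice melts.
Energy balance: 216.1×4.21×(80.7 − T) = 9070.5 + 24.6×4.21×(T − 0)
909.781(80.7 − T) = 9070.5 + 103.566 T
73419.3 − 9070.5 = 1013.347 T
T = 64348.8 / 1013.347 = 63.50 °C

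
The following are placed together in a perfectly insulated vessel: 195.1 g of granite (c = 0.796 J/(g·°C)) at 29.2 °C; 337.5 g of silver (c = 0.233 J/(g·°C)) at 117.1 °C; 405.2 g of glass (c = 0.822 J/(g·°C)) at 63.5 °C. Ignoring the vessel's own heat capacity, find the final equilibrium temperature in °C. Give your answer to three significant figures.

Σ mᵢcᵢ(T − Tᵢ) = 0  ⇒  T = Σ mᵢcᵢTᵢ / Σ mᵢcᵢ
Σ mᵢcᵢ = 195.1×0.796 + 337.5×0.233 + 405.2×0.822 = 567.0115
Σ mᵢcᵢTᵢ = 155.2996×29.2 + 78.6375×117.1 + 333.0744×63.5 = 34893
T = 34893 / 567.0115 = 61.54 °C

T_f = 61.5 °C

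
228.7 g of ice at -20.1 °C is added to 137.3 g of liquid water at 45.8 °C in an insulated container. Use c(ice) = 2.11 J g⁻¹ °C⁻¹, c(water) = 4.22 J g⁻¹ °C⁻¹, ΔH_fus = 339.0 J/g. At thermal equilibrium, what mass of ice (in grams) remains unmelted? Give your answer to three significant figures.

Heat to warm all ice to 0 °C: 228.7×2.11×20.1 = 9699.4 J
Heat released by water cooling to 0 °C: 137.3×4.22×45.8 = 26537 J
26537 J < 9699.4 + 228.7×339.0 = 87228.7 J, so not all ice melts; final T = 0 °C.
Heat left for melting: 26537 − 9699.4 = 16837.6 J
Mass melted = 16837.6 / 339.0 = 49.67 g
Ice remaining = 228.7 − 49.67 = 179.03 g

m_ice remaining = 179 g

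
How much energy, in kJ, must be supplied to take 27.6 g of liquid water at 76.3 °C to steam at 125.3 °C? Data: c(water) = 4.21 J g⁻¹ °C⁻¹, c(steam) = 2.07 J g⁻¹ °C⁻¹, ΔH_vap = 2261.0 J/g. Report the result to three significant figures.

q = 66.6 kJ

q1 (heat water 76.3→100.0 °C): 27.6 × 4.21 × 23.7 = 2754 J
q2 (vaporize at 100 °C): 27.6 × 2261.0 = 62404 J
q3 (heat steam 100.0→125.3 °C): 27.6 × 2.07 × 25.3 = 1445 J
Total: 2754 + 62404 + 1445 = 66603 J = 66.6 kJ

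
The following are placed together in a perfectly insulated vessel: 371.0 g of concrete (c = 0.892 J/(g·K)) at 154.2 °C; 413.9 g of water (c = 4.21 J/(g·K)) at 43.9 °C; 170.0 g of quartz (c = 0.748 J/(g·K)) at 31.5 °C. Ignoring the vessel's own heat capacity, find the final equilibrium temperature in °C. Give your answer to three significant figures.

Σ mᵢcᵢ(T − Tᵢ) = 0  ⇒  T = Σ mᵢcᵢTᵢ / Σ mᵢcᵢ
Σ mᵢcᵢ = 371.0×0.892 + 413.9×4.21 + 170.0×0.748 = 2200.611
Σ mᵢcᵢTᵢ = 330.932×154.2 + 1742.519×43.9 + 127.16×31.5 = 131530
T = 131530 / 2200.611 = 59.77 °C

T_f = 59.8 °C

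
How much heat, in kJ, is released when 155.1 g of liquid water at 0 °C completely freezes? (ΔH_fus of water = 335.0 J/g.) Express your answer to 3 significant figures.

q = m × ΔH_fus = 155.1 × 335.0 = 51960 J = 52.0 kJ

q = 52.0 kJ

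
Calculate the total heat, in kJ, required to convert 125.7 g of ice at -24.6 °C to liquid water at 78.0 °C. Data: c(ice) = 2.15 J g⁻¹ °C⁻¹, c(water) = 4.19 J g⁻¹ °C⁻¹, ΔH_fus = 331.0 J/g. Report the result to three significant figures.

q1 (heat ice -24.6→0.0 °C): 125.7 × 2.15 × 24.6 = 6648 J
q2 (melt at 0 °C): 125.7 × 331.0 = 41607 J
q3 (heat water 0.0→78.0 °C): 125.7 × 4.19 × 78.0 = 41081 J
Total: 6648 + 41607 + 41081 = 89336 J = 89.3 kJ

q = 89.3 kJ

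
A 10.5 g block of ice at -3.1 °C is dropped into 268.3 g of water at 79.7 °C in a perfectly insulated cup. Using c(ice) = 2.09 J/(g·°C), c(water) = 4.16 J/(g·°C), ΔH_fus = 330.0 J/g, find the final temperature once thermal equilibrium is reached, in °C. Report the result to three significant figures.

T_f = 73.7 °C

Heat to bring ice to 0 °C and melt it: q₁ = 10.5×2.09×3.1 + 10.5×330.0 = 3533.0 J
Heat the water can supply cooling to 0 °C: 268.3×4.16×79.7 = 88955.4 J > q₁, so all ice melts.
Energy balance: 268.3×4.16×(79.7 − T) = 3533.0 + 10.5×4.16×(T − 0)
1116.128(79.7 − T) = 3533.0 + 43.68 T
88955.4 − 3533.0 = 1159.808 T
T = 85422.4 / 1159.808 = 73.65 °C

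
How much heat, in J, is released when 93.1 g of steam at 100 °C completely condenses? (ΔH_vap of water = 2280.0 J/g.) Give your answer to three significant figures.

q = 212000 J

q = m × ΔH_vap = 93.1 × 2280.0 = 212300 J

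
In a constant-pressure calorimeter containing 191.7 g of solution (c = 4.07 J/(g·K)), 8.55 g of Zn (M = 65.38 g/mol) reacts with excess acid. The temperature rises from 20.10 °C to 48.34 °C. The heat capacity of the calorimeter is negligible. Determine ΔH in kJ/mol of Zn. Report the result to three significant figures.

|ΔT| = |48.34 − 20.10| = 28.24 °C
|q_surr| = (191.7 × 4.07) × 28.24 = 780.219 × 28.24 = 22030 J
n(Zn) = 8.55 / 65.38 = 0.1308 mol
Temperature rose, so q_rxn = −|q_surr| = -22.03 kJ
ΔH = q_rxn / n = -168.4 kJ/mol

ΔH = -168 kJ/mol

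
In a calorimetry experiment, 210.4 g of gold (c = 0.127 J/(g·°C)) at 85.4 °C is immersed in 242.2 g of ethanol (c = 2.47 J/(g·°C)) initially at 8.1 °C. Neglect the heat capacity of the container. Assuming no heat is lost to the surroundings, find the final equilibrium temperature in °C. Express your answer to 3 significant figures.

Heat lost by gold = heat gained by ethanol.
(210.4)(0.127)(85.4 − T) = (242.2)(2.47)(T − 8.1)
26.7208 (85.4 − T) = 598.234 (T − 8.1)
2282.0 − 26.7208 T = 598.234 T − 4845.7
7127.7 = 624.9548 T
T = 11.41 °C

T_f = 11.4 °C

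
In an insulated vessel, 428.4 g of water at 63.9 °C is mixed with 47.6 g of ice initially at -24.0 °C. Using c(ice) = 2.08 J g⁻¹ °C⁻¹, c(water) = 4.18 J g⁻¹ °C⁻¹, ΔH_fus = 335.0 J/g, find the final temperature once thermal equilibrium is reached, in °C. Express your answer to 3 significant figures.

Heat to bring ice to 0 °C and melt it: q₁ = 47.6×2.08×24.0 + 47.6×335.0 = 18322 J
Heat the water can supply cooling to 0 °C: 428.4×4.18×63.9 = 114426 J > q₁, so all ice melts.
Energy balance: 428.4×4.18×(63.9 − T) = 18322 + 47.6×4.18×(T − 0)
1790.712(63.9 − T) = 18322 + 198.968 T
114426 − 18322 = 1989.680 T
T = 96104 / 1989.680 = 48.30 °C

T_f = 48.3 °C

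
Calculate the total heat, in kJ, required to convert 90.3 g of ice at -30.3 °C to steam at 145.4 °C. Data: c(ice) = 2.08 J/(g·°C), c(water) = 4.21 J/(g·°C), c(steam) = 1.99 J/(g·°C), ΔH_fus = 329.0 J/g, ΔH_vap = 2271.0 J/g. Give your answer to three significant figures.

q = 287 kJ

q1 (heat ice -30.3→0.0 °C): 90.3 × 2.08 × 30.3 = 5691 J
q2 (melt at 0 °C): 90.3 × 329.0 = 29709 J
q3 (heat water 0.0→100.0 °C): 90.3 × 4.21 × 100.0 = 38016 J
q4 (vaporize at 100 °C): 90.3 × 2271.0 = 205071 J
q5 (heat steam 100.0→145.4 °C): 90.3 × 1.99 × 45.4 = 8158 J
Total: 5691 + 29709 + 38016 + 205071 + 8158 = 286645 J = 287 kJ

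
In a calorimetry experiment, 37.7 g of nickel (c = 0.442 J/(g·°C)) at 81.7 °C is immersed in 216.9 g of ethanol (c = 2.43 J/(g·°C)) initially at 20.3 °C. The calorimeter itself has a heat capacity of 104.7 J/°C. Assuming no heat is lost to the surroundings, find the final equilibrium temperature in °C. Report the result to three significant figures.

Heat lost by nickel = heat gained by ethanol + calorimeter.
(37.7)(0.442)(81.7 − T) = [(216.9)(2.43) + 104.7](T − 20.3)
16.6634 (81.7 − T) = 631.767 (T − 20.3)
1361.4 − 16.6634 T = 631.767 T − 12825
14186.4 = 648.4304 T
T = 21.88 °C

T_f = 21.9 °C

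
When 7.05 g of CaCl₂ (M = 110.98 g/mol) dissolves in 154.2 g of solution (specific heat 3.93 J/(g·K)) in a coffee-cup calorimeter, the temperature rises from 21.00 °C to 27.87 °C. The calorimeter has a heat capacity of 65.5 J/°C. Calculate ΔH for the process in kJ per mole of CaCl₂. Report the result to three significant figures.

ΔH = -72.6 kJ/mol

|ΔT| = |27.87 − 21.00| = 6.87 °C
|q_surr| = (154.2 × 3.93 + 65.5) × 6.87 = 671.506 × 6.87 = 4613 J
n(CaCl₂) = 7.05 / 110.98 = 0.06352 mol
Temperature rose, so q_rxn = −|q_surr| = -4.613 kJ
ΔH = q_rxn / n = -72.62 kJ/mol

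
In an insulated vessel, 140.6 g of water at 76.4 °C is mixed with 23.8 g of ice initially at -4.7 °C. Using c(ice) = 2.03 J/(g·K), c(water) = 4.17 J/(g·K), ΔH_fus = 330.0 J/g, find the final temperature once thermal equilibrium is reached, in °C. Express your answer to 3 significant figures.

Heat to bring ice to 0 °C and melt it: q₁ = 23.8×2.03×4.7 + 23.8×330.0 = 8081.1 J
Heat the water can supply cooling to 0 °C: 140.6×4.17×76.4 = 44793.5 J > q₁, so all ice melts.
Energy balance: 140.6×4.17×(76.4 − T) = 8081.1 + 23.8×4.17×(T − 0)
586.302(76.4 − T) = 8081.1 + 99.246 T
44793.5 − 8081.1 = 685.548 T
T = 36712.4 / 685.548 = 53.55 °C

T_f = 53.6 °C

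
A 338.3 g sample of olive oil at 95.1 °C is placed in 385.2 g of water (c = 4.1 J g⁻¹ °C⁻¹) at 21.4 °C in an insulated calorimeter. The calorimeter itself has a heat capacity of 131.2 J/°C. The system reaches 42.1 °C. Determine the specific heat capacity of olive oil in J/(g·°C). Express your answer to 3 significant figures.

c = 1.97 J/(g·°C)

q_gained = (385.2 × 4.1 + 131.2) × (42.1 − 21.4) = 35410 J
q_lost = 338.3 × c × (95.1 − 42.1) = 17929.9 c
Set equal: c = 35410 / 17929.9 = 1.97 J/(g·°C)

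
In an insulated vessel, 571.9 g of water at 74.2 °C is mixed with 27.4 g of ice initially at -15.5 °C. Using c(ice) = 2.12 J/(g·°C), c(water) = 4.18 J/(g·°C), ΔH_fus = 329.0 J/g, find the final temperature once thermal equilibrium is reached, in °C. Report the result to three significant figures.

Heat to bring ice to 0 °C and melt it: q₁ = 27.4×2.12×15.5 + 27.4×329.0 = 9915.0 J
Heat the water can supply cooling to 0 °C: 571.9×4.18×74.2 = 177378 J > q₁, so all ice melts.
Energy balance: 571.9×4.18×(74.2 − T) = 9915.0 + 27.4×4.18×(T − 0)
2390.542(74.2 − T) = 9915.0 + 114.532 T
177378 − 9915.0 = 2505.074 T
T = 167463.0 / 2505.074 = 66.8495 °C

T_f = 66.8 °C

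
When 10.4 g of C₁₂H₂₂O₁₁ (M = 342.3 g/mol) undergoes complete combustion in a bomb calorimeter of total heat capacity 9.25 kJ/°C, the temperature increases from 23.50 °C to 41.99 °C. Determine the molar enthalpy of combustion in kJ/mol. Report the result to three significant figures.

ΔH = -5630 kJ/mol

ΔT = 41.99 − 23.50 = 18.49 °C
q_cal = C_cal × ΔT = 9.25 × 18.49 = 171.0325 kJ
n = 10.4 / 342.3 = 0.03038 mol
q_rxn = −q_cal = -171.0325 kJ
ΔH = -171.0325 / 0.03038 = -5630 kJ/mol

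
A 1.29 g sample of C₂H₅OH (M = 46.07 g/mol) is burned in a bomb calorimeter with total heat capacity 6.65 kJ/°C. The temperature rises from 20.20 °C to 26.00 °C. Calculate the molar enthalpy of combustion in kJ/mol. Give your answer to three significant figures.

ΔH = -1380 kJ/mol

ΔT = 26.00 − 20.20 = 5.80 °C
q_cal = C_cal × ΔT = 6.65 × 5.80 = 38.57 kJ
n = 1.29 / 46.07 = 0.02800 mol
q_rxn = −q_cal = -38.57 kJ
ΔH = -38.57 / 0.02800 = -1378 kJ/mol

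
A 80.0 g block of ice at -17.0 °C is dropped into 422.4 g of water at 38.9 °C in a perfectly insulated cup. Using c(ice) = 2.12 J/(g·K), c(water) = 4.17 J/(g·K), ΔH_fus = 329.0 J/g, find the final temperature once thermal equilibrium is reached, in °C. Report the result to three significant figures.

Heat to bring ice to 0 °C and melt it: q₁ = 80.0×2.12×17.0 + 80.0×329.0 = 29203 J
Heat the water can supply cooling to 0 °C: 422.4×4.17×38.9 = 68518.8 J > q₁, so all ice melts.
Energy balance: 422.4×4.17×(38.9 − T) = 29203 + 80.0×4.17×(T − 0)
1761.408(38.9 − T) = 29203 + 333.6 T
68518.8 − 29203 = 2095.008 T
T = 39315.8 / 2095.008 = 18.77 °C

T_f = 18.8 °C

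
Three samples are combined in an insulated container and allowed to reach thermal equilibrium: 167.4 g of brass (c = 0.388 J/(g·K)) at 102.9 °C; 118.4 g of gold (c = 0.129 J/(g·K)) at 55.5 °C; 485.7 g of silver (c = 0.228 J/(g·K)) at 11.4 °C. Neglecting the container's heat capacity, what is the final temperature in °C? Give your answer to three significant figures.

T_f = 46.0 °C

Σ mᵢcᵢ(T − Tᵢ) = 0  ⇒  T = Σ mᵢcᵢTᵢ / Σ mᵢcᵢ
Σ mᵢcᵢ = 167.4×0.388 + 118.4×0.129 + 485.7×0.228 = 190.9644
Σ mᵢcᵢTᵢ = 64.9512×102.9 + 15.2736×55.5 + 110.7396×11.4 = 8793.6
T = 8793.6 / 190.9644 = 46.048 °C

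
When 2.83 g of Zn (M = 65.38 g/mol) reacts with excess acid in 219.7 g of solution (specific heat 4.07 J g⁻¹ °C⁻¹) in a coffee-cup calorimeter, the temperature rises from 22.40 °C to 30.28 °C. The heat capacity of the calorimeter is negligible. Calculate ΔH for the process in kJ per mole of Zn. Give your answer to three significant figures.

ΔH = -163 kJ/mol

|ΔT| = |30.28 − 22.40| = 7.88 °C
|q_surr| = (219.7 × 4.07) × 7.88 = 894.179 × 7.88 = 7046 J
n(Zn) = 2.83 / 65.38 = 0.04329 mol
Temperature rose, so q_rxn = −|q_surr| = -7.046 kJ
ΔH = q_rxn / n = -162.8 kJ/mol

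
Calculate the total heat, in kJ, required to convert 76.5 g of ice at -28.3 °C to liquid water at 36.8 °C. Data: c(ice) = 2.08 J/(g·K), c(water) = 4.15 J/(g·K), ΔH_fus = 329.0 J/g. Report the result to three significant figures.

q1 (heat ice -28.3→0.0 °C): 76.5 × 2.08 × 28.3 = 4503 J
q2 (melt at 0 °C): 76.5 × 329.0 = 25169 J
q3 (heat water 0.0→36.8 °C): 76.5 × 4.15 × 36.8 = 11683 J
Total: 4503 + 25169 + 11683 = 41355 J = 41.4 kJ

q = 41.4 kJ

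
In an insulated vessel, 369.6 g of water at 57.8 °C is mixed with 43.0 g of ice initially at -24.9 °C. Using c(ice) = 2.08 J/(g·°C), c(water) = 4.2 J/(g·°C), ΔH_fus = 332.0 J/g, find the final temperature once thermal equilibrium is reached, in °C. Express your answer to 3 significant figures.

T_f = 42.3 °C

Heat to bring ice to 0 °C and melt it: q₁ = 43.0×2.08×24.9 + 43.0×332.0 = 16503 J
Heat the water can supply cooling to 0 °C: 369.6×4.2×57.8 = 89724.1 J > q₁, so all ice melts.
Energy balance: 369.6×4.2×(57.8 − T) = 16503 + 43.0×4.2×(T − 0)
1552.32(57.8 − T) = 16503 + 180.6 T
89724.1 − 16503 = 1732.92 T
T = 73221.1 / 1732.92 = 42.25 °C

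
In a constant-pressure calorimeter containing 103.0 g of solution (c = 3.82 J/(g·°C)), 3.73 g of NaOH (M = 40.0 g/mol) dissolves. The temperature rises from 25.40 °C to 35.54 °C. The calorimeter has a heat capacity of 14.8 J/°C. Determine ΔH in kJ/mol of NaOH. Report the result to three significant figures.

ΔH = -44.4 kJ/mol

|ΔT| = |35.54 − 25.40| = 10.14 °C
|q_surr| = (103.0 × 3.82 + 14.8) × 10.14 = 408.26 × 10.14 = 4140 J
n(NaOH) = 3.73 / 40.0 = 0.09325 mol
Temperature rose, so q_rxn = −|q_surr| = -4.140 kJ
ΔH = q_rxn / n = -44.40 kJ/mol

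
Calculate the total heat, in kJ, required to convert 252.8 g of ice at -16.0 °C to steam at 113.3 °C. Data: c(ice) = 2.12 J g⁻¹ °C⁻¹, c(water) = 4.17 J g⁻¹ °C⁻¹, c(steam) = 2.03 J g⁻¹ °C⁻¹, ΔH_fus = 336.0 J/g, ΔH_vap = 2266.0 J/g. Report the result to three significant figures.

q1 (heat ice -16.0→0.0 °C): 252.8 × 2.12 × 16.0 = 8575 J
q2 (melt at 0 °C): 252.8 × 336.0 = 84941 J
q3 (heat water 0.0→100.0 °C): 252.8 × 4.17 × 100.0 = 105418 J
q4 (vaporize at 100 °C): 252.8 × 2266.0 = 572845 J
q5 (heat steam 100.0→113.3 °C): 252.8 × 2.03 × 13.3 = 6825 J
Total: 8575 + 84941 + 105418 + 572845 + 6825 = 778604 J = 779 kJ

q = 779 kJ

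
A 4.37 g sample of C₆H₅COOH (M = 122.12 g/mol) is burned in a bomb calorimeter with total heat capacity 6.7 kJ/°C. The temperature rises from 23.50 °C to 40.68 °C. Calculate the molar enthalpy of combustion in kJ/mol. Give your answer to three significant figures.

ΔH = -3220 kJ/mol

ΔT = 40.68 − 23.50 = 17.18 °C
q_cal = C_cal × ΔT = 6.7 × 17.18 = 115.106 kJ
n = 4.37 / 122.12 = 0.03578 mol
q_rxn = −q_cal = -115.106 kJ
ΔH = -115.106 / 0.03578 = -3217 kJ/mol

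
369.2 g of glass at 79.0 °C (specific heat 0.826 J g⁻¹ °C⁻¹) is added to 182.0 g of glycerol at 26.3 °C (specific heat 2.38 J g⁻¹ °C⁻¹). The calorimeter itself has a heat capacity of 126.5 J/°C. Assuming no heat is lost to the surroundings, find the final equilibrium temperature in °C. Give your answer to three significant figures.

Heat lost by glass = heat gained by glycerol + calorimeter.
(369.2)(0.826)(79.0 − T) = [(182.0)(2.38) + 126.5](T − 26.3)
304.9592 (79.0 − T) = 559.66 (T − 26.3)
24092 − 304.9592 T = 559.66 T − 14719
38811 = 864.6192 T
T = 44.89 °C

T_f = 44.9 °C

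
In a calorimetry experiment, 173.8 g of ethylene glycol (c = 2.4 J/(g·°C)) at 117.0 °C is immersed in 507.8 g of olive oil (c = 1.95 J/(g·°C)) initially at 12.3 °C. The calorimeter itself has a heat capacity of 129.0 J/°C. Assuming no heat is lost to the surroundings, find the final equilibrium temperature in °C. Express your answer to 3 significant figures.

Heat lost by ethylene glycol = heat gained by olive oil + calorimeter.
(173.8)(2.4)(117.0 − T) = [(507.8)(1.95) + 129.0](T − 12.3)
417.12 (117.0 − T) = 1119.21 (T − 12.3)
48803 − 417.12 T = 1119.21 T − 13766
62569 = 1536.33 T
T = 40.73 °C

T_f = 40.7 °C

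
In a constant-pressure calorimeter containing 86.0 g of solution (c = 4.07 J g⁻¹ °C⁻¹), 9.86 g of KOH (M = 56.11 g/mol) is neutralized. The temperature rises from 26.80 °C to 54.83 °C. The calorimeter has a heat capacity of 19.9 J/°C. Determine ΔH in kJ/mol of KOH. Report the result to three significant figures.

|ΔT| = |54.83 − 26.80| = 28.03 °C
|q_surr| = (86.0 × 4.07 + 19.9) × 28.03 = 369.92 × 28.03 = 10370 J
n(KOH) = 9.86 / 56.11 = 0.1757 mol
Temperature rose, so q_rxn = −|q_surr| = -10.37 kJ
ΔH = q_rxn / n = -59.02 kJ/mol

ΔH = -59.0 kJ/mol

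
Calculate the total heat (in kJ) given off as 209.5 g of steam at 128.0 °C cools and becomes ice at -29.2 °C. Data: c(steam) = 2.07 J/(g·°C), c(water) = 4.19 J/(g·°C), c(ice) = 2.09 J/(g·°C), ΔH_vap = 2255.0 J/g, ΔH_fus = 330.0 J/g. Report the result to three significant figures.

q1 (cool steam 128.0→100 °C): 209.5 × 2.07 × 28.0 = 12143 J
q2 (condense at 100 °C): 209.5 × 2255.0 = 472423 J
q3 (cool water 100→0 °C): 209.5 × 4.19 × 100.0 = 87781 J
q4 (freeze at 0 °C): 209.5 × 330.0 = 69135 J
q5 (cool ice 0→-29.2 °C): 209.5 × 2.09 × 29.2 = 12785 J
Total: 12143 + 472423 + 87781 + 69135 + 12785 = 654267 J = 654 kJ

q = 654 kJ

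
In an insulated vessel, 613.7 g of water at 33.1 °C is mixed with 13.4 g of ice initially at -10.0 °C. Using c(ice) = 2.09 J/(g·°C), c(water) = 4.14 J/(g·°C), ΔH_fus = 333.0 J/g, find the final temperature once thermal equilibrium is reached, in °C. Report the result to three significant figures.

Heat to bring ice to 0 °C and melt it: q₁ = 13.4×2.09×10.0 + 13.4×333.0 = 4742.3 J
Heat the water can supply cooling to 0 °C: 613.7×4.14×33.1 = 84097.8 J > q₁, so all ice melts.
Energy balance: 613.7×4.14×(33.1 − T) = 4742.3 + 13.4×4.14×(T − 0)
2540.718(33.1 − T) = 4742.3 + 55.476 T
84097.8 − 4742.3 = 2596.194 T
T = 79355.5 / 2596.194 = 30.57 °C

T_f = 30.6 °C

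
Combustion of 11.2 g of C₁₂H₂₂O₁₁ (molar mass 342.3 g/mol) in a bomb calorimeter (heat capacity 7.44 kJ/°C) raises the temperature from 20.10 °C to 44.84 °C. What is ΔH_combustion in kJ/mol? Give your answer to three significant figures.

ΔT = 44.84 − 20.10 = 24.74 °C
q_cal = C_cal × ΔT = 7.44 × 24.74 = 184.0656 kJ
n = 11.2 / 342.3 = 0.03272 mol
q_rxn = −q_cal = -184.0656 kJ
ΔH = -184.0656 / 0.03272 = -5625 kJ/mol

ΔH = -5630 kJ/mol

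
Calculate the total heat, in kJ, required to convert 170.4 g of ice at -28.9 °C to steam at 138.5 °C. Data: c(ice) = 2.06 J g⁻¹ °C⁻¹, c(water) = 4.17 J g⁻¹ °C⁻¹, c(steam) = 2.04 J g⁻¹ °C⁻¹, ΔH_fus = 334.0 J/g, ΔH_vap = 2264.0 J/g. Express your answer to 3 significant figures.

q1 (heat ice -28.9→0.0 °C): 170.4 × 2.06 × 28.9 = 10145 J
q2 (melt at 0 °C): 170.4 × 334.0 = 56914 J
q3 (heat water 0.0→100.0 °C): 170.4 × 4.17 × 100.0 = 71057 J
q4 (vaporize at 100 °C): 170.4 × 2264.0 = 385786 J
q5 (heat steam 100.0→138.5 °C): 170.4 × 2.04 × 38.5 = 13383 J
Total: 10145 + 56914 + 71057 + 385786 + 13383 = 537285 J = 537 kJ

q = 537 kJ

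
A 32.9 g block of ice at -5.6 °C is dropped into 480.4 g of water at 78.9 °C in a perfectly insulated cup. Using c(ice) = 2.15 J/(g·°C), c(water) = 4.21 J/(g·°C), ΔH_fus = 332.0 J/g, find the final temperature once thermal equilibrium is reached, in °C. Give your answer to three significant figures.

T_f = 68.6 °C

Heat to bring ice to 0 °C and melt it: q₁ = 32.9×2.15×5.6 + 32.9×332.0 = 11319 J
Heat the water can supply cooling to 0 °C: 480.4×4.21×78.9 = 159574 J > q₁, so all ice melts.
Energy balance: 480.4×4.21×(78.9 − T) = 11319 + 32.9×4.21×(T − 0)
2022.484(78.9 − T) = 11319 + 138.509 T
159574 − 11319 = 2160.993 T
T = 148255 / 2160.993 = 68.61 °C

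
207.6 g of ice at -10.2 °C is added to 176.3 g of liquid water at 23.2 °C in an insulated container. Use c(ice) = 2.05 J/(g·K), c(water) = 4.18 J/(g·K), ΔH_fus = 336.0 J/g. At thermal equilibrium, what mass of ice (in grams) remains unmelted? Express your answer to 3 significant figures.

m_ice remaining = 170 g

Heat to warm all ice to 0 °C: 207.6×2.05×10.2 = 4340.9 J
Heat released by water cooling to 0 °C: 176.3×4.18×23.2 = 17097 J
17097 J < 4340.9 + 207.6×336.0 = 74094.5 J, so not all ice melts; final T = 0 °C.
Heat left for melting: 17097 − 4340.9 = 12756.1 J
Mass melted = 12756.1 / 336.0 = 37.96 g
Ice remaining = 207.6 − 37.96 = 169.64 g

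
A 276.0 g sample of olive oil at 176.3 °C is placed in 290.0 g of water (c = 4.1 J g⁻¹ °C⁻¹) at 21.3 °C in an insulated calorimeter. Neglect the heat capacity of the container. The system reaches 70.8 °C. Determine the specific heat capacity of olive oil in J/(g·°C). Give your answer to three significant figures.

q_gained = (290.0 × 4.1) × (70.8 − 21.3) = 58860 J
q_lost = 276.0 × c × (176.3 − 70.8) = 29118 c
Set equal: c = 58860 / 29118 = 2.02 J/(g·°C)

c = 2.02 J/(g·°C)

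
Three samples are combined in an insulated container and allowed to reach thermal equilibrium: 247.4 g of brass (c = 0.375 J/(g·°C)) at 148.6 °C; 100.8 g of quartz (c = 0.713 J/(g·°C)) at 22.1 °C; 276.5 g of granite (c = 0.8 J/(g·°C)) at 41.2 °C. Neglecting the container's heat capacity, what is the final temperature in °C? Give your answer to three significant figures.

Σ mᵢcᵢ(T − Tᵢ) = 0  ⇒  T = Σ mᵢcᵢTᵢ / Σ mᵢcᵢ
Σ mᵢcᵢ = 247.4×0.375 + 100.8×0.713 + 276.5×0.8 = 385.8454
Σ mᵢcᵢTᵢ = 92.775×148.6 + 71.8704×22.1 + 221.2×41.2 = 24488
T = 24488 / 385.8454 = 63.47 °C

T_f = 63.5 °C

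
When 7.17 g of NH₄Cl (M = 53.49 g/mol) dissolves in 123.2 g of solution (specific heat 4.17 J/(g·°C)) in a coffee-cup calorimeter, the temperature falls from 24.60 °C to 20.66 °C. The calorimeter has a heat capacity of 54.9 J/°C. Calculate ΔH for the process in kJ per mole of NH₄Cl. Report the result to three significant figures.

|ΔT| = |20.66 − 24.60| = 3.94 °C
|q_surr| = (123.2 × 4.17 + 54.9) × 3.94 = 568.644 × 3.94 = 2240 J
n(NH₄Cl) = 7.17 / 53.49 = 0.1340 mol
Temperature fell, so q_rxn = +|q_surr| = 2.240 kJ
ΔH = q_rxn / n = 16.72 kJ/mol

ΔH = 16.7 kJ/mol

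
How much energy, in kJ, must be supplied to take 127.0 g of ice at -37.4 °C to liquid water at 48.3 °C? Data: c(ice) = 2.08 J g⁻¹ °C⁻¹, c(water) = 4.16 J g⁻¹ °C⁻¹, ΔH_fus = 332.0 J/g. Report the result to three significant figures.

q = 77.6 kJ

q1 (heat ice -37.4→0.0 °C): 127.0 × 2.08 × 37.4 = 9880 J
q2 (melt at 0 °C): 127.0 × 332.0 = 42164 J
q3 (heat water 0.0→48.3 °C): 127.0 × 4.16 × 48.3 = 25518 J
Total: 9880 + 42164 + 25518 = 77562 J = 77.6 kJ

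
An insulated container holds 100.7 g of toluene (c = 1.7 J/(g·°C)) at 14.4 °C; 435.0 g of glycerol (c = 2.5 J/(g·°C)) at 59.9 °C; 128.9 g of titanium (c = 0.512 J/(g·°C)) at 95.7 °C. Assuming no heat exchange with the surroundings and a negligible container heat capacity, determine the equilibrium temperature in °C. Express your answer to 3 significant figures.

Σ mᵢcᵢ(T − Tᵢ) = 0  ⇒  T = Σ mᵢcᵢTᵢ / Σ mᵢcᵢ
Σ mᵢcᵢ = 100.7×1.7 + 435.0×2.5 + 128.9×0.512 = 1324.6868
Σ mᵢcᵢTᵢ = 171.19×14.4 + 1087.5×59.9 + 65.9968×95.7 = 73922
T = 73922 / 1324.6868 = 55.80 °C

T_f = 55.8 °C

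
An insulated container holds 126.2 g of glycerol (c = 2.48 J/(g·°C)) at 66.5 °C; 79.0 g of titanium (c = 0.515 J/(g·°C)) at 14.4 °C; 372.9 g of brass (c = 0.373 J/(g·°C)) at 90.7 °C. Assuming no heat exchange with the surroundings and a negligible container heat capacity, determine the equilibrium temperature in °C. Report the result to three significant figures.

T_f = 69.0 °C

Σ mᵢcᵢ(T − Tᵢ) = 0  ⇒  T = Σ mᵢcᵢTᵢ / Σ mᵢcᵢ
Σ mᵢcᵢ = 126.2×2.48 + 79.0×0.515 + 372.9×0.373 = 492.7527
Σ mᵢcᵢTᵢ = 312.976×66.5 + 40.685×14.4 + 139.0917×90.7 = 34014
T = 34014 / 492.7527 = 69.03 °C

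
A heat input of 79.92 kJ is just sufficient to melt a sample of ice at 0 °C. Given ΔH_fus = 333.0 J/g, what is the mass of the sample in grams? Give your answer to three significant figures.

m = q / ΔH_fus = 79920 J / 333.0 J/g = 240 g

m = 240 g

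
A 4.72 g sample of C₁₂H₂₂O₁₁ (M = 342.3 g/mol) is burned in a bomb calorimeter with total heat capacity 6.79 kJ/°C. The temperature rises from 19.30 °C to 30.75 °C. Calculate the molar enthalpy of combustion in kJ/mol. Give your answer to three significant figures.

ΔH = -5640 kJ/mol

ΔT = 30.75 − 19.30 = 11.45 °C
q_cal = C_cal × ΔT = 6.79 × 11.45 = 77.7455 kJ
n = 4.72 / 342.3 = 0.01379 mol
q_rxn = −q_cal = -77.7455 kJ
ΔH = -77.7455 / 0.01379 = -5638 kJ/mol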